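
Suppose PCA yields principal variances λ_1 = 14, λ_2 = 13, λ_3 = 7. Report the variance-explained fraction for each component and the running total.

Step 1 — total variance = trace(Sigma) = Σ λ_i = 14 + 13 + 7 = 34.

Step 2 — fraction explained by component i = λ_i / Σ λ:
  PC1: 14/34 = 0.4118
  PC2: 13/34 = 0.3824
  PC3: 7/34 = 0.2059

Step 3 — cumulative fraction after k components = (λ_1 + ... + λ_k) / Σ λ:
  k = 1: 14/34 = 0.4118
  k = 2: (14 + 13)/34 = 27/34 = 0.7941
  k = 3: (14 + 13 + 7)/34 = 34/34 = 1

Summary (fraction, with percent):

explained: PC1 0.4118 (41.18%), PC2 0.3824 (38.24%), PC3 0.2059 (20.59%);  cumulative: 0.4118, 0.7941, 1


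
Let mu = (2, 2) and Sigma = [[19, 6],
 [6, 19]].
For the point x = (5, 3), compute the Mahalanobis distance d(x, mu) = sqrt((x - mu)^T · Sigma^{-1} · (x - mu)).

Step 1 — centre the observation: (x - mu) = (3, 1).

Step 2 — invert Sigma. det(Sigma) = 19·19 - (6)² = 325.
  Sigma^{-1} = (1/det) · [[d, -b], [-b, a]] = [[0.0585, -0.0185],
 [-0.0185, 0.0585]].

Step 3 — form the quadratic (x - mu)^T · Sigma^{-1} · (x - mu):
  Sigma^{-1} · (x - mu) = (0.1569, 0.0031).
  (x - mu)^T · [Sigma^{-1} · (x - mu)] = (3)·(0.1569) + (1)·(0.0031) = 0.4738.

Step 4 — take square root: d = √(0.4738) ≈ 0.6884.

d(x, mu) = √(0.4738) ≈ 0.6884


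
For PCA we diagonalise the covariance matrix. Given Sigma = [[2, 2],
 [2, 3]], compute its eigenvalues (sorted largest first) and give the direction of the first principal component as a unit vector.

Step 1 — characteristic polynomial of 2×2 Sigma:
  det(Sigma - λI) = λ² - trace · λ + det = 0.
  trace = 2 + 3 = 5, det = 2·3 - (2)² = 2.
Step 2 — discriminant:
  Δ = trace² - 4·det = 25 - 8 = 17.
Step 3 — eigenvalues:
  λ = (trace ± √Δ)/2 = (5 ± 4.1231)/2,
  λ_1 = 4.5616,  λ_2 = 0.4384.

Step 4 — unit eigenvector for λ_1: solve (Sigma - λ_1 I)v = 0. First row:
  (2 - 4.5616)·v_x + (2)·v_y = 0, i.e. (-2.5616)·v_x + (2)·v_y = 0,
  so v ∝ (b, λ_1 - a) = (2, 2.5616) = u.
  ||u|| = √((2)² + (2.5616)²) = √(10.5616) ≈ 3.2499,
  v_1 = u/||u|| ≈ (0.6154, 0.7882) (||v_1|| = 1).

λ_1 = 4.5616,  λ_2 = 0.4384;  v_1 ≈ (0.6154, 0.7882)


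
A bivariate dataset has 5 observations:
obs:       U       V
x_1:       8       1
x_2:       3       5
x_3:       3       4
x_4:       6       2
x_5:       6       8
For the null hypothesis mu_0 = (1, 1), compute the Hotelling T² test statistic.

Step 1 — sample mean vector:
  mean(U) = (8 + 3 + 3 + 6 + 6) / 5 = 26/5 = 5.2
  mean(V) = (1 + 5 + 4 + 2 + 8) / 5 = 20/5 = 4
  x̄ = (5.2, 4),  deviation x̄ - mu_0 = (5.2, 4) - (1, 1) = (4.2, 3).

Step 2 — sample covariance matrix, S[i,j] = (1/(n-1)) · Σ_k (x_{k,i} - mean_i) · (x_{k,j} - mean_j), divisor n-1 = 4:
  S[U,U] = ((2.8)·(2.8) + (-2.2)·(-2.2) + (-2.2)·(-2.2) + (0.8)·(0.8) + (0.8)·(0.8)) / 4 = 18.8/4 = 4.7
  S[U,V] = ((2.8)·(-3) + (-2.2)·(1) + (-2.2)·(0) + (0.8)·(-2) + (0.8)·(4)) / 4 = -9/4 = -2.25
  S[V,V] = ((-3)·(-3) + (1)·(1) + (0)·(0) + (-2)·(-2) + (4)·(4)) / 4 = 30/4 = 7.5
  S = [[4.7, -2.25],
 [-2.25, 7.5]].

Step 3 — invert S. det(S) = 4.7·7.5 - (-2.25)² = 30.1875.
  S^{-1} = (1/det) · [[d, -b], [-b, a]] = [[0.2484, 0.0745],
 [0.0745, 0.1557]].

Step 4 — quadratic form (x̄ - mu_0)^T · S^{-1} · (x̄ - mu_0):
  S^{-1} · (x̄ - mu_0) = (1.2671, 0.7801),
  (x̄ - mu_0)^T · [...] = (4.2)·(1.2671) + (3)·(0.7801) = 7.6621.

Step 5 — scale by n: T² = 5 · 7.6621 = 38.3106.

T² ≈ 38.3106


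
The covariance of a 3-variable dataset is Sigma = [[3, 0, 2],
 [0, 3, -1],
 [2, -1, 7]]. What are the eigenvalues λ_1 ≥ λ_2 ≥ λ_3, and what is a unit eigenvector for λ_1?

Step 1 — characteristic polynomial p(λ) = det(λI - Sigma) = λ³ - tr·λ² + c_1·λ - det, where tr = trace, c_1 = sum of the principal 2×2 minors, det = det(Sigma):
  tr = 3 + 3 + 7 = 13,
  c_1 = (3·3 - (0)²) + (3·7 - (2)²) + (3·7 - (-1)²) = 9 + 17 + 20 = 46,
  det = 3·(3·7 - (-1)²) - (0)·((0)·7 - (-1)·(2)) + (2)·((0)·(-1) - 3·(2)) = 3·(20) - (0)·(2) + (2)·(-6) = 48.
  So p(λ) = λ³ - 13λ² + 46λ - 48.
Step 2 — look for an integer root (rational root theorem: any rational root is an integer divisor of 48). Testing λ = 2:
  p(2) = 8 - 52 + 92 - 48 = 0  ✓
  Dividing out (λ - 2): p(λ) = (λ - 2)(λ² - 11λ + 24).
Step 3 — remaining eigenvalues from the quadratic λ² - 11λ + 24 = 0:
  Δ = 11² - 4·24 = 121 - 96 = 25,  λ = (11 ± √25)/2 = (11 ± 5)/2 = 8 or 3.
  Sorted: λ_1 = 8,  λ_2 = 3,  λ_3 = 2  (check: sum = 13 = tr ✓).

Step 4 — unit eigenvector for λ_1 = 8: v spans the null space of (Sigma - λ_1 I), whose rows are
  r_1 = (-5, 0, 2),  r_2 = (0, -5, -1),  r_3 = (2, -1, -1).
  v is orthogonal to every row, so take v ∝ r_1 × r_2 = ((0)·(-1) - (2)·(-5), (2)·(0) - (-5)·(-1), (-5)·(-5) - (0)·(0)) = (10, -5, 25).
  Rescale (divide by 5): u = (2, -1, 5).
  ||u|| = √((2)² + (-1)² + (5)²) = √(30) ≈ 5.4772,  v_1 = u/||u|| ≈ (0.3651, -0.1826, 0.9129) (||v_1|| = 1).

λ_1 = 8,  λ_2 = 3,  λ_3 = 2;  v_1 ≈ (0.3651, -0.1826, 0.9129)


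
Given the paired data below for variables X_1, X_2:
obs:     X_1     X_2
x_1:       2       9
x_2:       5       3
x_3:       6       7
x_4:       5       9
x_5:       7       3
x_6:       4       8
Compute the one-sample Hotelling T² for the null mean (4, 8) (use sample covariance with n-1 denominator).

Step 1 — sample mean vector:
  mean(X_1) = (2 + 5 + 6 + 5 + 7 + 4) / 6 = 29/6 = 4.8333
  mean(X_2) = (9 + 3 + 7 + 9 + 3 + 8) / 6 = 39/6 = 6.5
  x̄ = (4.8333, 6.5),  deviation x̄ - mu_0 = (4.8333, 6.5) - (4, 8) = (0.8333, -1.5).

Step 2 — sample covariance matrix, S[i,j] = (1/(n-1)) · Σ_k (x_{k,i} - mean_i) · (x_{k,j} - mean_j), divisor n-1 = 5:
  S[X_1,X_1] = ((-2.8333)·(-2.8333) + (0.1667)·(0.1667) + (1.1667)·(1.1667) + (0.1667)·(0.1667) + (2.1667)·(2.1667) + (-0.8333)·(-0.8333)) / 5 = 14.8333/5 = 2.9667
  S[X_1,X_2] = ((-2.8333)·(2.5) + (0.1667)·(-3.5) + (1.1667)·(0.5) + (0.1667)·(2.5) + (2.1667)·(-3.5) + (-0.8333)·(1.5)) / 5 = -15.5/5 = -3.1
  S[X_2,X_2] = ((2.5)·(2.5) + (-3.5)·(-3.5) + (0.5)·(0.5) + (2.5)·(2.5) + (-3.5)·(-3.5) + (1.5)·(1.5)) / 5 = 39.5/5 = 7.9
  S = [[2.9667, -3.1],
 [-3.1, 7.9]].

Step 3 — invert S. det(S) = 2.9667·7.9 - (-3.1)² = 13.8267.
  S^{-1} = (1/det) · [[d, -b], [-b, a]] = [[0.5714, 0.2242],
 [0.2242, 0.2146]].

Step 4 — quadratic form (x̄ - mu_0)^T · S^{-1} · (x̄ - mu_0):
  S^{-1} · (x̄ - mu_0) = (0.1398, -0.135),
  (x̄ - mu_0)^T · [...] = (0.8333)·(0.1398) + (-1.5)·(-0.135) = 0.319.

Step 5 — scale by n: T² = 6 · 0.319 = 1.9142.

T² ≈ 1.9142


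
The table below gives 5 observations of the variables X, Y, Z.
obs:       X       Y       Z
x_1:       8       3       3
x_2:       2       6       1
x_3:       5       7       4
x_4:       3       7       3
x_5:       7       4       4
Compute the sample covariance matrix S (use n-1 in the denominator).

Step 1 — column means:
  mean(X) = (8 + 2 + 5 + 3 + 7) / 5 = 25/5 = 5
  mean(Y) = (3 + 6 + 7 + 7 + 4) / 5 = 27/5 = 5.4
  mean(Z) = (3 + 1 + 4 + 3 + 4) / 5 = 15/5 = 3

Step 2 — sample covariance S[i,j] = (1/(n-1)) · Σ_k (x_{k,i} - mean_i) · (x_{k,j} - mean_j), with n-1 = 4.
  S[X,X] = ((3)·(3) + (-3)·(-3) + (0)·(0) + (-2)·(-2) + (2)·(2)) / 4 = 26/4 = 6.5
  S[X,Y] = ((3)·(-2.4) + (-3)·(0.6) + (0)·(1.6) + (-2)·(1.6) + (2)·(-1.4)) / 4 = -15/4 = -3.75
  S[X,Z] = ((3)·(0) + (-3)·(-2) + (0)·(1) + (-2)·(0) + (2)·(1)) / 4 = 8/4 = 2
  S[Y,Y] = ((-2.4)·(-2.4) + (0.6)·(0.6) + (1.6)·(1.6) + (1.6)·(1.6) + (-1.4)·(-1.4)) / 4 = 13.2/4 = 3.3
  S[Y,Z] = ((-2.4)·(0) + (0.6)·(-2) + (1.6)·(1) + (1.6)·(0) + (-1.4)·(1)) / 4 = -1/4 = -0.25
  S[Z,Z] = ((0)·(0) + (-2)·(-2) + (1)·(1) + (0)·(0) + (1)·(1)) / 4 = 6/4 = 1.5

S is symmetric (S[j,i] = S[i,j]). Assembling:

S = [[6.5, -3.75, 2],
 [-3.75, 3.3, -0.25],
 [2, -0.25, 1.5]]


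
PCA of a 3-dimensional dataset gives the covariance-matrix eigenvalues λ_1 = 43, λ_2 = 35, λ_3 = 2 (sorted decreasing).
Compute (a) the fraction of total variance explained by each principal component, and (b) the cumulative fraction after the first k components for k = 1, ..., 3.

Step 1 — total variance = trace(Sigma) = Σ λ_i = 43 + 35 + 2 = 80.

Step 2 — fraction explained by component i = λ_i / Σ λ:
  PC1: 43/80 = 0.5375
  PC2: 35/80 = 0.4375
  PC3: 2/80 = 0.025

Step 3 — cumulative fraction after k components = (λ_1 + ... + λ_k) / Σ λ:
  k = 1: 43/80 = 0.5375
  k = 2: (43 + 35)/80 = 78/80 = 0.975
  k = 3: (43 + 35 + 2)/80 = 80/80 = 1

Summary (fraction, with percent):

explained: PC1 0.5375 (53.75%), PC2 0.4375 (43.75%), PC3 0.025 (2.5%);  cumulative: 0.5375, 0.975, 1


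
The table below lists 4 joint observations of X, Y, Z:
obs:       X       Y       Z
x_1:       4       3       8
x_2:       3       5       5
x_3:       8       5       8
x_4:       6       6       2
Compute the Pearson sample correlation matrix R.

Step 1 — column means:
  mean(X) = (4 + 3 + 8 + 6) / 4 = 21/4 = 5.25
  mean(Y) = (3 + 5 + 5 + 6) / 4 = 19/4 = 4.75
  mean(Z) = (8 + 5 + 8 + 2) / 4 = 23/4 = 5.75

Step 2 — sample variances and covariances s[i,j] = (1/(n-1)) · Σ_k (x_{k,i} - mean_i) · (x_{k,j} - mean_j), with n-1 = 3:
  s[X,X] = ((-1.25)·(-1.25) + (-2.25)·(-2.25) + (2.75)·(2.75) + (0.75)·(0.75)) / 3 = 14.75/3 = 4.9167
  s[X,Y] = ((-1.25)·(-1.75) + (-2.25)·(0.25) + (2.75)·(0.25) + (0.75)·(1.25)) / 3 = 3.25/3 = 1.0833
  s[X,Z] = ((-1.25)·(2.25) + (-2.25)·(-0.75) + (2.75)·(2.25) + (0.75)·(-3.75)) / 3 = 2.25/3 = 0.75
  s[Y,Y] = ((-1.75)·(-1.75) + (0.25)·(0.25) + (0.25)·(0.25) + (1.25)·(1.25)) / 3 = 4.75/3 = 1.5833
  s[Y,Z] = ((-1.75)·(2.25) + (0.25)·(-0.75) + (0.25)·(2.25) + (1.25)·(-3.75)) / 3 = -8.25/3 = -2.75
  s[Z,Z] = ((2.25)·(2.25) + (-0.75)·(-0.75) + (2.25)·(2.25) + (-3.75)·(-3.75)) / 3 = 24.75/3 = 8.25
  Sample standard deviations s_i = √(s[i,i]):
  s(X) = √(4.9167) = 2.2174
  s(Y) = √(1.5833) = 1.2583
  s(Z) = √(8.25) = 2.8723

Step 3 — r_{ij} = s_{ij} / (s_i · s_j):
  r[X,X] = 1 (diagonal).
  r[X,Y] = 1.0833 / (2.2174 · 1.2583) = 1.0833 / 2.7901 = 0.3883
  r[X,Z] = 0.75 / (2.2174 · 2.8723) = 0.75 / 6.3689 = 0.1178
  r[Y,Y] = 1 (diagonal).
  r[Y,Z] = -2.75 / (1.2583 · 2.8723) = -2.75 / 3.6142 = -0.7609
  r[Z,Z] = 1 (diagonal).

R is symmetric with unit diagonal. Assembling:

R = [[1, 0.3883, 0.1178],
 [0.3883, 1, -0.7609],
 [0.1178, -0.7609, 1]]


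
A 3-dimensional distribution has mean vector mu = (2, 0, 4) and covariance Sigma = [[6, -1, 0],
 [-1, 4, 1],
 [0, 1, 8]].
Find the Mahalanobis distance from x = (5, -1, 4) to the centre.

Step 1 — centre the observation: (x - mu) = (3, -1, 0).

Step 2 — invert Sigma (cofactor / det for 3×3, or solve directly):
  Sigma^{-1} = [[0.1742, 0.0449, -0.0056],
 [0.0449, 0.2697, -0.0337],
 [-0.0056, -0.0337, 0.1292]].

Step 3 — form the quadratic (x - mu)^T · Sigma^{-1} · (x - mu):
  Sigma^{-1} · (x - mu) = (0.4775, -0.1348, 0.0169).
  (x - mu)^T · [Sigma^{-1} · (x - mu)] = (3)·(0.4775) + (-1)·(-0.1348) + (0)·(0.0169) = 1.5674.

Step 4 — take square root: d = √(1.5674) ≈ 1.252.

d(x, mu) = √(1.5674) ≈ 1.252


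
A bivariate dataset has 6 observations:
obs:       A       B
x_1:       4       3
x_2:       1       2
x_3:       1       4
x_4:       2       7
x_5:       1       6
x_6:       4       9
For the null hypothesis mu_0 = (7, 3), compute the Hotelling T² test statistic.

Step 1 — sample mean vector:
  mean(A) = (4 + 1 + 1 + 2 + 1 + 4) / 6 = 13/6 = 2.1667
  mean(B) = (3 + 2 + 4 + 7 + 6 + 9) / 6 = 31/6 = 5.1667
  x̄ = (2.1667, 5.1667),  deviation x̄ - mu_0 = (2.1667, 5.1667) - (7, 3) = (-4.8333, 2.1667).

Step 2 — sample covariance matrix, S[i,j] = (1/(n-1)) · Σ_k (x_{k,i} - mean_i) · (x_{k,j} - mean_j), divisor n-1 = 5:
  S[A,A] = ((1.8333)·(1.8333) + (-1.1667)·(-1.1667) + (-1.1667)·(-1.1667) + (-0.1667)·(-0.1667) + (-1.1667)·(-1.1667) + (1.8333)·(1.8333)) / 5 = 10.8333/5 = 2.1667
  S[A,B] = ((1.8333)·(-2.1667) + (-1.1667)·(-3.1667) + (-1.1667)·(-1.1667) + (-0.1667)·(1.8333) + (-1.1667)·(0.8333) + (1.8333)·(3.8333)) / 5 = 6.8333/5 = 1.3667
  S[B,B] = ((-2.1667)·(-2.1667) + (-3.1667)·(-3.1667) + (-1.1667)·(-1.1667) + (1.8333)·(1.8333) + (0.8333)·(0.8333) + (3.8333)·(3.8333)) / 5 = 34.8333/5 = 6.9667
  S = [[2.1667, 1.3667],
 [1.3667, 6.9667]].

Step 3 — invert S. det(S) = 2.1667·6.9667 - (1.3667)² = 13.2267.
  S^{-1} = (1/det) · [[d, -b], [-b, a]] = [[0.5267, -0.1033],
 [-0.1033, 0.1638]].

Step 4 — quadratic form (x̄ - mu_0)^T · S^{-1} · (x̄ - mu_0):
  S^{-1} · (x̄ - mu_0) = (-2.7697, 0.8543),
  (x̄ - mu_0)^T · [...] = (-4.8333)·(-2.7697) + (2.1667)·(0.8543) = 15.2377.

Step 5 — scale by n: T² = 6 · 15.2377 = 91.4264.

T² ≈ 91.4264


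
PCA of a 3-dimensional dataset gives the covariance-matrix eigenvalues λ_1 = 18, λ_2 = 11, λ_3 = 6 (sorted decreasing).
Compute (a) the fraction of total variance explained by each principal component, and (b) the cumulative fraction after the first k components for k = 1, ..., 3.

Step 1 — total variance = trace(Sigma) = Σ λ_i = 18 + 11 + 6 = 35.

Step 2 — fraction explained by component i = λ_i / Σ λ:
  PC1: 18/35 = 0.5143
  PC2: 11/35 = 0.3143
  PC3: 6/35 = 0.1714

Step 3 — cumulative fraction after k components = (λ_1 + ... + λ_k) / Σ λ:
  k = 1: 18/35 = 0.5143
  k = 2: (18 + 11)/35 = 29/35 = 0.8286
  k = 3: (18 + 11 + 6)/35 = 35/35 = 1

Summary (fraction, with percent):

explained: PC1 0.5143 (51.43%), PC2 0.3143 (31.43%), PC3 0.1714 (17.14%);  cumulative: 0.5143, 0.8286, 1


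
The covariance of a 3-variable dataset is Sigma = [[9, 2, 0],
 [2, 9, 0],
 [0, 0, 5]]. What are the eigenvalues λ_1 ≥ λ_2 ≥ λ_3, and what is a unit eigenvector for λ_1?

Step 1 — characteristic polynomial p(λ) = det(λI - Sigma) = λ³ - tr·λ² + c_1·λ - det, where tr = trace, c_1 = sum of the principal 2×2 minors, det = det(Sigma):
  tr = 9 + 9 + 5 = 23,
  c_1 = (9·9 - (2)²) + (9·5 - (0)²) + (9·5 - (0)²) = 77 + 45 + 45 = 167,
  det = 9·(9·5 - (0)²) - (2)·((2)·5 - (0)·(0)) + (0)·((2)·(0) - 9·(0)) = 9·(45) - (2)·(10) + (0)·(0) = 385.
  So p(λ) = λ³ - 23λ² + 167λ - 385.
Step 2 — look for an integer root (rational root theorem: any rational root is an integer divisor of 385). Testing λ = 5:
  p(5) = 125 - 575 + 835 - 385 = 0  ✓
  Dividing out (λ - 5): p(λ) = (λ - 5)(λ² - 18λ + 77).
Step 3 — remaining eigenvalues from the quadratic λ² - 18λ + 77 = 0:
  Δ = 18² - 4·77 = 324 - 308 = 16,  λ = (18 ± √16)/2 = (18 ± 4)/2 = 11 or 7.
  Sorted: λ_1 = 11,  λ_2 = 7,  λ_3 = 5  (check: sum = 23 = tr ✓).

Step 4 — unit eigenvector for λ_1 = 11: v spans the null space of (Sigma - λ_1 I), whose rows are
  r_1 = (-2, 2, 0),  r_2 = (2, -2, 0),  r_3 = (0, 0, -6).
  v is orthogonal to every row, so take v ∝ r_1 × r_3 = ((2)·(-6) - (0)·(0), (0)·(0) - (-2)·(-6), (-2)·(0) - (2)·(0)) = (-12, -12, 0).
  Rescale (divide by 12; multiply by -1 so the first nonzero entry is positive): u = (1, 1, 0).
  ||u|| = √((1)² + (1)² + (0)²) = √(2) ≈ 1.4142,  v_1 = u/||u|| ≈ (0.7071, 0.7071, 0) (||v_1|| = 1).

λ_1 = 11,  λ_2 = 7,  λ_3 = 5;  v_1 ≈ (0.7071, 0.7071, 0)


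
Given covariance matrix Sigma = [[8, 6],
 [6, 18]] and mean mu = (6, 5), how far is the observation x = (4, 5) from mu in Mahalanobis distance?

Step 1 — centre the observation: (x - mu) = (-2, 0).

Step 2 — invert Sigma. det(Sigma) = 8·18 - (6)² = 108.
  Sigma^{-1} = (1/det) · [[d, -b], [-b, a]] = [[0.1667, -0.0556],
 [-0.0556, 0.0741]].

Step 3 — form the quadratic (x - mu)^T · Sigma^{-1} · (x - mu):
  Sigma^{-1} · (x - mu) = (-0.3333, 0.1111).
  (x - mu)^T · [Sigma^{-1} · (x - mu)] = (-2)·(-0.3333) + (0)·(0.1111) = 0.6667.

Step 4 — take square root: d = √(0.6667) ≈ 0.8165.

d(x, mu) = √(0.6667) ≈ 0.8165


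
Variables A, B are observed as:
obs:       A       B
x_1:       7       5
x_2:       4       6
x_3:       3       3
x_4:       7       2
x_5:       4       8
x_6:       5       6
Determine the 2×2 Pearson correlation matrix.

Step 1 — column means:
  mean(A) = (7 + 4 + 3 + 7 + 4 + 5) / 6 = 30/6 = 5
  mean(B) = (5 + 6 + 3 + 2 + 8 + 6) / 6 = 30/6 = 5

Step 2 — sample variances and covariances s[i,j] = (1/(n-1)) · Σ_k (x_{k,i} - mean_i) · (x_{k,j} - mean_j), with n-1 = 5:
  s[A,A] = ((2)·(2) + (-1)·(-1) + (-2)·(-2) + (2)·(2) + (-1)·(-1) + (0)·(0)) / 5 = 14/5 = 2.8
  s[A,B] = ((2)·(0) + (-1)·(1) + (-2)·(-2) + (2)·(-3) + (-1)·(3) + (0)·(1)) / 5 = -6/5 = -1.2
  s[B,B] = ((0)·(0) + (1)·(1) + (-2)·(-2) + (-3)·(-3) + (3)·(3) + (1)·(1)) / 5 = 24/5 = 4.8
  Sample standard deviations s_i = √(s[i,i]):
  s(A) = √(2.8) = 1.6733
  s(B) = √(4.8) = 2.1909

Step 3 — r_{ij} = s_{ij} / (s_i · s_j):
  r[A,A] = 1 (diagonal).
  r[A,B] = -1.2 / (1.6733 · 2.1909) = -1.2 / 3.6661 = -0.3273
  r[B,B] = 1 (diagonal).

R is symmetric with unit diagonal. Assembling:

R = [[1, -0.3273],
 [-0.3273, 1]]


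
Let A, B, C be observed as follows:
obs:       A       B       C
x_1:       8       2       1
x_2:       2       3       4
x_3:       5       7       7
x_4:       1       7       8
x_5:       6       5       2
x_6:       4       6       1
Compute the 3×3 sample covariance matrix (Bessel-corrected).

Step 1 — column means:
  mean(A) = (8 + 2 + 5 + 1 + 6 + 4) / 6 = 26/6 = 4.3333
  mean(B) = (2 + 3 + 7 + 7 + 5 + 6) / 6 = 30/6 = 5
  mean(C) = (1 + 4 + 7 + 8 + 2 + 1) / 6 = 23/6 = 3.8333

Step 2 — sample covariance S[i,j] = (1/(n-1)) · Σ_k (x_{k,i} - mean_i) · (x_{k,j} - mean_j), with n-1 = 5.
  S[A,A] = ((3.6667)·(3.6667) + (-2.3333)·(-2.3333) + (0.6667)·(0.6667) + (-3.3333)·(-3.3333) + (1.6667)·(1.6667) + (-0.3333)·(-0.3333)) / 5 = 33.3333/5 = 6.6667
  S[A,B] = ((3.6667)·(-3) + (-2.3333)·(-2) + (0.6667)·(2) + (-3.3333)·(2) + (1.6667)·(0) + (-0.3333)·(1)) / 5 = -12/5 = -2.4
  S[A,C] = ((3.6667)·(-2.8333) + (-2.3333)·(0.1667) + (0.6667)·(3.1667) + (-3.3333)·(4.1667) + (1.6667)·(-1.8333) + (-0.3333)·(-2.8333)) / 5 = -24.6667/5 = -4.9333
  S[B,B] = ((-3)·(-3) + (-2)·(-2) + (2)·(2) + (2)·(2) + (0)·(0) + (1)·(1)) / 5 = 22/5 = 4.4
  S[B,C] = ((-3)·(-2.8333) + (-2)·(0.1667) + (2)·(3.1667) + (2)·(4.1667) + (0)·(-1.8333) + (1)·(-2.8333)) / 5 = 20/5 = 4
  S[C,C] = ((-2.8333)·(-2.8333) + (0.1667)·(0.1667) + (3.1667)·(3.1667) + (4.1667)·(4.1667) + (-1.8333)·(-1.8333) + (-2.8333)·(-2.8333)) / 5 = 46.8333/5 = 9.3667

S is symmetric (S[j,i] = S[i,j]). Assembling:

S = [[6.6667, -2.4, -4.9333],
 [-2.4, 4.4, 4],
 [-4.9333, 4, 9.3667]]


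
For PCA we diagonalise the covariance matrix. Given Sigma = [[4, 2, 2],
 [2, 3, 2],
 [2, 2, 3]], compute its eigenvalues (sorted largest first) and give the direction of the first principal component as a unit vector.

Step 1 — characteristic polynomial p(λ) = det(λI - Sigma) = λ³ - tr·λ² + c_1·λ - det, where tr = trace, c_1 = sum of the principal 2×2 minors, det = det(Sigma):
  tr = 4 + 3 + 3 = 10,
  c_1 = (4·3 - (2)²) + (4·3 - (2)²) + (3·3 - (2)²) = 8 + 8 + 5 = 21,
  det = 4·(3·3 - (2)²) - (2)·((2)·3 - (2)·(2)) + (2)·((2)·(2) - 3·(2)) = 4·(5) - (2)·(2) + (2)·(-2) = 12.
  So p(λ) = λ³ - 10λ² + 21λ - 12.
Step 2 — look for an integer root (rational root theorem: any rational root is an integer divisor of 12). Testing λ = 1:
  p(1) = 1 - 10 + 21 - 12 = 0  ✓
  Dividing out (λ - 1): p(λ) = (λ - 1)(λ² - 9λ + 12).
Step 3 — remaining eigenvalues from the quadratic λ² - 9λ + 12 = 0:
  Δ = 9² - 4·12 = 81 - 48 = 33,  λ = (9 ± √33)/2 = (9 ± 5.7446)/2 ≈ 7.3723 or 1.6277.
  Sorted: λ_1 = 7.3723,  λ_2 = 1.6277,  λ_3 = 1  (check: sum = 10 = tr ✓).

Step 4 — unit eigenvector for λ_1 ≈ 7.3723: v spans the null space of (Sigma - λ_1 I), whose rows are
  r_1 = (-3.3723, 2, 2),  r_2 = (2, -4.3723, 2),  r_3 = (2, 2, -4.3723).
  v is orthogonal to every row, so take v ∝ r_1 × r_2 = ((2)·(2) - (2)·(-4.3723), (2)·(2) - (-3.3723)·(2), (-3.3723)·(-4.3723) - (2)·(2)) ≈ (12.7446, 10.7446, 10.7446).
  Let u = (12.7446, 10.7446, 10.7446).
  ||u|| = √((12.7446)² + (10.7446)² + (10.7446)²) = √(393.3151) ≈ 19.8322,  v_1 = u/||u|| ≈ (0.6426, 0.5418, 0.5418) (||v_1|| = 1).

λ_1 = 7.3723,  λ_2 = 1.6277,  λ_3 = 1;  v_1 ≈ (0.6426, 0.5418, 0.5418)


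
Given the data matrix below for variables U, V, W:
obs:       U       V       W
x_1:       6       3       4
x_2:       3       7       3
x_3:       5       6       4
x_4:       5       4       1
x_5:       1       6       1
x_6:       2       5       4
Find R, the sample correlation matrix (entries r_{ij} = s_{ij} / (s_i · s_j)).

Step 1 — column means:
  mean(U) = (6 + 3 + 5 + 5 + 1 + 2) / 6 = 22/6 = 3.6667
  mean(V) = (3 + 7 + 6 + 4 + 6 + 5) / 6 = 31/6 = 5.1667
  mean(W) = (4 + 3 + 4 + 1 + 1 + 4) / 6 = 17/6 = 2.8333

Step 2 — sample variances and covariances s[i,j] = (1/(n-1)) · Σ_k (x_{k,i} - mean_i) · (x_{k,j} - mean_j), with n-1 = 5:
  s[U,U] = ((2.3333)·(2.3333) + (-0.6667)·(-0.6667) + (1.3333)·(1.3333) + (1.3333)·(1.3333) + (-2.6667)·(-2.6667) + (-1.6667)·(-1.6667)) / 5 = 19.3333/5 = 3.8667
  s[U,V] = ((2.3333)·(-2.1667) + (-0.6667)·(1.8333) + (1.3333)·(0.8333) + (1.3333)·(-1.1667) + (-2.6667)·(0.8333) + (-1.6667)·(-0.1667)) / 5 = -8.6667/5 = -1.7333
  s[U,W] = ((2.3333)·(1.1667) + (-0.6667)·(0.1667) + (1.3333)·(1.1667) + (1.3333)·(-1.8333) + (-2.6667)·(-1.8333) + (-1.6667)·(1.1667)) / 5 = 4.6667/5 = 0.9333
  s[V,V] = ((-2.1667)·(-2.1667) + (1.8333)·(1.8333) + (0.8333)·(0.8333) + (-1.1667)·(-1.1667) + (0.8333)·(0.8333) + (-0.1667)·(-0.1667)) / 5 = 10.8333/5 = 2.1667
  s[V,W] = ((-2.1667)·(1.1667) + (1.8333)·(0.1667) + (0.8333)·(1.1667) + (-1.1667)·(-1.8333) + (0.8333)·(-1.8333) + (-0.1667)·(1.1667)) / 5 = -0.8333/5 = -0.1667
  s[W,W] = ((1.1667)·(1.1667) + (0.1667)·(0.1667) + (1.1667)·(1.1667) + (-1.8333)·(-1.8333) + (-1.8333)·(-1.8333) + (1.1667)·(1.1667)) / 5 = 10.8333/5 = 2.1667
  Sample standard deviations s_i = √(s[i,i]):
  s(U) = √(3.8667) = 1.9664
  s(V) = √(2.1667) = 1.472
  s(W) = √(2.1667) = 1.472

Step 3 — r_{ij} = s_{ij} / (s_i · s_j):
  r[U,U] = 1 (diagonal).
  r[U,V] = -1.7333 / (1.9664 · 1.472) = -1.7333 / 2.8944 = -0.5988
  r[U,W] = 0.9333 / (1.9664 · 1.472) = 0.9333 / 2.8944 = 0.3225
  r[V,V] = 1 (diagonal).
  r[V,W] = -0.1667 / (1.472 · 1.472) = -0.1667 / 2.1667 = -0.0769
  r[W,W] = 1 (diagonal).

R is symmetric with unit diagonal. Assembling:

R = [[1, -0.5988, 0.3225],
 [-0.5988, 1, -0.0769],
 [0.3225, -0.0769, 1]]


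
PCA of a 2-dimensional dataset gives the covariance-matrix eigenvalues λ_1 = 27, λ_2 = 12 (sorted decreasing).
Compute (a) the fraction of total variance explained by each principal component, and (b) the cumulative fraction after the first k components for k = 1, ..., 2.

Step 1 — total variance = trace(Sigma) = Σ λ_i = 27 + 12 = 39.

Step 2 — fraction explained by component i = λ_i / Σ λ:
  PC1: 27/39 = 0.6923
  PC2: 12/39 = 0.3077

Step 3 — cumulative fraction after k components = (λ_1 + ... + λ_k) / Σ λ:
  k = 1: 27/39 = 0.6923
  k = 2: (27 + 12)/39 = 39/39 = 1

Summary (fraction, with percent):

explained: PC1 0.6923 (69.23%), PC2 0.3077 (30.77%);  cumulative: 0.6923, 1


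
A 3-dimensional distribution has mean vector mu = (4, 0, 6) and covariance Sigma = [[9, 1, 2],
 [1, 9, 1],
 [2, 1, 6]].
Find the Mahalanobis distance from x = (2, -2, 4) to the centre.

Step 1 — centre the observation: (x - mu) = (-2, -2, -2).

Step 2 — invert Sigma (cofactor / det for 3×3, or solve directly):
  Sigma^{-1} = [[0.1207, -0.0091, -0.0387],
 [-0.0091, 0.1139, -0.0159],
 [-0.0387, -0.0159, 0.1822]].

Step 3 — form the quadratic (x - mu)^T · Sigma^{-1} · (x - mu):
  Sigma^{-1} · (x - mu) = (-0.1458, -0.1777, -0.2551).
  (x - mu)^T · [Sigma^{-1} · (x - mu)] = (-2)·(-0.1458) + (-2)·(-0.1777) + (-2)·(-0.2551) = 1.1572.

Step 4 — take square root: d = √(1.1572) ≈ 1.0757.

d(x, mu) = √(1.1572) ≈ 1.0757


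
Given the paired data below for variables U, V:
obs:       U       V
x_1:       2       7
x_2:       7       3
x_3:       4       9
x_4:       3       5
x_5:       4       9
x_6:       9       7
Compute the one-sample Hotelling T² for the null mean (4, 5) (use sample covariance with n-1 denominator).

Step 1 — sample mean vector:
  mean(U) = (2 + 7 + 4 + 3 + 4 + 9) / 6 = 29/6 = 4.8333
  mean(V) = (7 + 3 + 9 + 5 + 9 + 7) / 6 = 40/6 = 6.6667
  x̄ = (4.8333, 6.6667),  deviation x̄ - mu_0 = (4.8333, 6.6667) - (4, 5) = (0.8333, 1.6667).

Step 2 — sample covariance matrix, S[i,j] = (1/(n-1)) · Σ_k (x_{k,i} - mean_i) · (x_{k,j} - mean_j), divisor n-1 = 5:
  S[U,U] = ((-2.8333)·(-2.8333) + (2.1667)·(2.1667) + (-0.8333)·(-0.8333) + (-1.8333)·(-1.8333) + (-0.8333)·(-0.8333) + (4.1667)·(4.1667)) / 5 = 34.8333/5 = 6.9667
  S[U,V] = ((-2.8333)·(0.3333) + (2.1667)·(-3.6667) + (-0.8333)·(2.3333) + (-1.8333)·(-1.6667) + (-0.8333)·(2.3333) + (4.1667)·(0.3333)) / 5 = -8.3333/5 = -1.6667
  S[V,V] = ((0.3333)·(0.3333) + (-3.6667)·(-3.6667) + (2.3333)·(2.3333) + (-1.6667)·(-1.6667) + (2.3333)·(2.3333) + (0.3333)·(0.3333)) / 5 = 27.3333/5 = 5.4667
  S = [[6.9667, -1.6667],
 [-1.6667, 5.4667]].

Step 3 — invert S. det(S) = 6.9667·5.4667 - (-1.6667)² = 35.3067.
  S^{-1} = (1/det) · [[d, -b], [-b, a]] = [[0.1548, 0.0472],
 [0.0472, 0.1973]].

Step 4 — quadratic form (x̄ - mu_0)^T · S^{-1} · (x̄ - mu_0):
  S^{-1} · (x̄ - mu_0) = (0.2077, 0.3682),
  (x̄ - mu_0)^T · [...] = (0.8333)·(0.2077) + (1.6667)·(0.3682) = 0.7868.

Step 5 — scale by n: T² = 6 · 0.7868 = 4.7205.

T² ≈ 4.7205


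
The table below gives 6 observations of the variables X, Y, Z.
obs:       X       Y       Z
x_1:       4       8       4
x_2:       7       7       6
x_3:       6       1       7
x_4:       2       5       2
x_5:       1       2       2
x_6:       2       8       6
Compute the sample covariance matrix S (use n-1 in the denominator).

Step 1 — column means:
  mean(X) = (4 + 7 + 6 + 2 + 1 + 2) / 6 = 22/6 = 3.6667
  mean(Y) = (8 + 7 + 1 + 5 + 2 + 8) / 6 = 31/6 = 5.1667
  mean(Z) = (4 + 6 + 7 + 2 + 2 + 6) / 6 = 27/6 = 4.5

Step 2 — sample covariance S[i,j] = (1/(n-1)) · Σ_k (x_{k,i} - mean_i) · (x_{k,j} - mean_j), with n-1 = 5.
  S[X,X] = ((0.3333)·(0.3333) + (3.3333)·(3.3333) + (2.3333)·(2.3333) + (-1.6667)·(-1.6667) + (-2.6667)·(-2.6667) + (-1.6667)·(-1.6667)) / 5 = 29.3333/5 = 5.8667
  S[X,Y] = ((0.3333)·(2.8333) + (3.3333)·(1.8333) + (2.3333)·(-4.1667) + (-1.6667)·(-0.1667) + (-2.6667)·(-3.1667) + (-1.6667)·(2.8333)) / 5 = 1.3333/5 = 0.2667
  S[X,Z] = ((0.3333)·(-0.5) + (3.3333)·(1.5) + (2.3333)·(2.5) + (-1.6667)·(-2.5) + (-2.6667)·(-2.5) + (-1.6667)·(1.5)) / 5 = 19/5 = 3.8
  S[Y,Y] = ((2.8333)·(2.8333) + (1.8333)·(1.8333) + (-4.1667)·(-4.1667) + (-0.1667)·(-0.1667) + (-3.1667)·(-3.1667) + (2.8333)·(2.8333)) / 5 = 46.8333/5 = 9.3667
  S[Y,Z] = ((2.8333)·(-0.5) + (1.8333)·(1.5) + (-4.1667)·(2.5) + (-0.1667)·(-2.5) + (-3.1667)·(-2.5) + (2.8333)·(1.5)) / 5 = 3.5/5 = 0.7
  S[Z,Z] = ((-0.5)·(-0.5) + (1.5)·(1.5) + (2.5)·(2.5) + (-2.5)·(-2.5) + (-2.5)·(-2.5) + (1.5)·(1.5)) / 5 = 23.5/5 = 4.7

S is symmetric (S[j,i] = S[i,j]). Assembling:

S = [[5.8667, 0.2667, 3.8],
 [0.2667, 9.3667, 0.7],
 [3.8, 0.7, 4.7]]


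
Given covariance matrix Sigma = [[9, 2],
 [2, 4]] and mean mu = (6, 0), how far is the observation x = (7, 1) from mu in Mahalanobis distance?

Step 1 — centre the observation: (x - mu) = (1, 1).

Step 2 — invert Sigma. det(Sigma) = 9·4 - (2)² = 32.
  Sigma^{-1} = (1/det) · [[d, -b], [-b, a]] = [[0.125, -0.0625],
 [-0.0625, 0.2812]].

Step 3 — form the quadratic (x - mu)^T · Sigma^{-1} · (x - mu):
  Sigma^{-1} · (x - mu) = (0.0625, 0.2188).
  (x - mu)^T · [Sigma^{-1} · (x - mu)] = (1)·(0.0625) + (1)·(0.2188) = 0.2812.

Step 4 — take square root: d = √(0.2812) ≈ 0.5303.

d(x, mu) = √(0.2812) ≈ 0.5303


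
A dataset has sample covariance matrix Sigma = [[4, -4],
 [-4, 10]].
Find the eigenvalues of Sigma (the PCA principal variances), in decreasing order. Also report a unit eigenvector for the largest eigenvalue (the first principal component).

Step 1 — characteristic polynomial of 2×2 Sigma:
  det(Sigma - λI) = λ² - trace · λ + det = 0.
  trace = 4 + 10 = 14, det = 4·10 - (-4)² = 24.
Step 2 — discriminant:
  Δ = trace² - 4·det = 196 - 96 = 100.
Step 3 — eigenvalues:
  λ = (trace ± √Δ)/2 = (14 ± 10)/2,
  λ_1 = 12,  λ_2 = 2.

Step 4 — unit eigenvector for λ_1: solve (Sigma - λ_1 I)v = 0. First row:
  (4 - 12)·v_x + (-4)·v_y = 0, i.e. (-8)·v_x + (-4)·v_y = 0,
  so v ∝ (b, λ_1 - a) = (-4, 8); multiply by -1 so the first entry is positive: u = (4, -8).
  ||u|| = √((4)² + (-8)²) = √(80) ≈ 8.9443,
  v_1 = u/||u|| ≈ (0.4472, -0.8944) (||v_1|| = 1).

λ_1 = 12,  λ_2 = 2;  v_1 ≈ (0.4472, -0.8944)


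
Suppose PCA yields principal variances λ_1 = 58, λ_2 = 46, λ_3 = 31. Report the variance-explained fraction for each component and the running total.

Step 1 — total variance = trace(Sigma) = Σ λ_i = 58 + 46 + 31 = 135.

Step 2 — fraction explained by component i = λ_i / Σ λ:
  PC1: 58/135 = 0.4296
  PC2: 46/135 = 0.3407
  PC3: 31/135 = 0.2296

Step 3 — cumulative fraction after k components = (λ_1 + ... + λ_k) / Σ λ:
  k = 1: 58/135 = 0.4296
  k = 2: (58 + 46)/135 = 104/135 = 0.7704
  k = 3: (58 + 46 + 31)/135 = 135/135 = 1

Summary (fraction, with percent):

explained: PC1 0.4296 (42.96%), PC2 0.3407 (34.07%), PC3 0.2296 (22.96%);  cumulative: 0.4296, 0.7704, 1


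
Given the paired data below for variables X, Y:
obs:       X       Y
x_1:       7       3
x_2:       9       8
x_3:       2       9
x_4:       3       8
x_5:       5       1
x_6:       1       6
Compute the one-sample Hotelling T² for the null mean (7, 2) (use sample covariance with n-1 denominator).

Step 1 — sample mean vector:
  mean(X) = (7 + 9 + 2 + 3 + 5 + 1) / 6 = 27/6 = 4.5
  mean(Y) = (3 + 8 + 9 + 8 + 1 + 6) / 6 = 35/6 = 5.8333
  x̄ = (4.5, 5.8333),  deviation x̄ - mu_0 = (4.5, 5.8333) - (7, 2) = (-2.5, 3.8333).

Step 2 — sample covariance matrix, S[i,j] = (1/(n-1)) · Σ_k (x_{k,i} - mean_i) · (x_{k,j} - mean_j), divisor n-1 = 5:
  S[X,X] = ((2.5)·(2.5) + (4.5)·(4.5) + (-2.5)·(-2.5) + (-1.5)·(-1.5) + (0.5)·(0.5) + (-3.5)·(-3.5)) / 5 = 47.5/5 = 9.5
  S[X,Y] = ((2.5)·(-2.8333) + (4.5)·(2.1667) + (-2.5)·(3.1667) + (-1.5)·(2.1667) + (0.5)·(-4.8333) + (-3.5)·(0.1667)) / 5 = -11.5/5 = -2.3
  S[Y,Y] = ((-2.8333)·(-2.8333) + (2.1667)·(2.1667) + (3.1667)·(3.1667) + (2.1667)·(2.1667) + (-4.8333)·(-4.8333) + (0.1667)·(0.1667)) / 5 = 50.8333/5 = 10.1667
  S = [[9.5, -2.3],
 [-2.3, 10.1667]].

Step 3 — invert S. det(S) = 9.5·10.1667 - (-2.3)² = 91.2933.
  S^{-1} = (1/det) · [[d, -b], [-b, a]] = [[0.1114, 0.0252],
 [0.0252, 0.1041]].

Step 4 — quadratic form (x̄ - mu_0)^T · S^{-1} · (x̄ - mu_0):
  S^{-1} · (x̄ - mu_0) = (-0.1818, 0.3359),
  (x̄ - mu_0)^T · [...] = (-2.5)·(-0.1818) + (3.8333)·(0.3359) = 1.7422.

Step 5 — scale by n: T² = 6 · 1.7422 = 10.4535.

T² ≈ 10.4535


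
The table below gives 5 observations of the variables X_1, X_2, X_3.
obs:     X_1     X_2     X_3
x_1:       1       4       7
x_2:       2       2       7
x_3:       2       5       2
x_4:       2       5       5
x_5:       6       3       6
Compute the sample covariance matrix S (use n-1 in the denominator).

Step 1 — column means:
  mean(X_1) = (1 + 2 + 2 + 2 + 6) / 5 = 13/5 = 2.6
  mean(X_2) = (4 + 2 + 5 + 5 + 3) / 5 = 19/5 = 3.8
  mean(X_3) = (7 + 7 + 2 + 5 + 6) / 5 = 27/5 = 5.4

Step 2 — sample covariance S[i,j] = (1/(n-1)) · Σ_k (x_{k,i} - mean_i) · (x_{k,j} - mean_j), with n-1 = 4.
  S[X_1,X_1] = ((-1.6)·(-1.6) + (-0.6)·(-0.6) + (-0.6)·(-0.6) + (-0.6)·(-0.6) + (3.4)·(3.4)) / 4 = 15.2/4 = 3.8
  S[X_1,X_2] = ((-1.6)·(0.2) + (-0.6)·(-1.8) + (-0.6)·(1.2) + (-0.6)·(1.2) + (3.4)·(-0.8)) / 4 = -3.4/4 = -0.85
  S[X_1,X_3] = ((-1.6)·(1.6) + (-0.6)·(1.6) + (-0.6)·(-3.4) + (-0.6)·(-0.4) + (3.4)·(0.6)) / 4 = 0.8/4 = 0.2
  S[X_2,X_2] = ((0.2)·(0.2) + (-1.8)·(-1.8) + (1.2)·(1.2) + (1.2)·(1.2) + (-0.8)·(-0.8)) / 4 = 6.8/4 = 1.7
  S[X_2,X_3] = ((0.2)·(1.6) + (-1.8)·(1.6) + (1.2)·(-3.4) + (1.2)·(-0.4) + (-0.8)·(0.6)) / 4 = -7.6/4 = -1.9
  S[X_3,X_3] = ((1.6)·(1.6) + (1.6)·(1.6) + (-3.4)·(-3.4) + (-0.4)·(-0.4) + (0.6)·(0.6)) / 4 = 17.2/4 = 4.3

S is symmetric (S[j,i] = S[i,j]). Assembling:

S = [[3.8, -0.85, 0.2],
 [-0.85, 1.7, -1.9],
 [0.2, -1.9, 4.3]]


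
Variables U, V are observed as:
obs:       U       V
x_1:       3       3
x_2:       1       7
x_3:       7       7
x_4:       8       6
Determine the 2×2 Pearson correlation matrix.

Step 1 — column means:
  mean(U) = (3 + 1 + 7 + 8) / 4 = 19/4 = 4.75
  mean(V) = (3 + 7 + 7 + 6) / 4 = 23/4 = 5.75

Step 2 — sample variances and covariances s[i,j] = (1/(n-1)) · Σ_k (x_{k,i} - mean_i) · (x_{k,j} - mean_j), with n-1 = 3:
  s[U,U] = ((-1.75)·(-1.75) + (-3.75)·(-3.75) + (2.25)·(2.25) + (3.25)·(3.25)) / 3 = 32.75/3 = 10.9167
  s[U,V] = ((-1.75)·(-2.75) + (-3.75)·(1.25) + (2.25)·(1.25) + (3.25)·(0.25)) / 3 = 3.75/3 = 1.25
  s[V,V] = ((-2.75)·(-2.75) + (1.25)·(1.25) + (1.25)·(1.25) + (0.25)·(0.25)) / 3 = 10.75/3 = 3.5833
  Sample standard deviations s_i = √(s[i,i]):
  s(U) = √(10.9167) = 3.304
  s(V) = √(3.5833) = 1.893

Step 3 — r_{ij} = s_{ij} / (s_i · s_j):
  r[U,U] = 1 (diagonal).
  r[U,V] = 1.25 / (3.304 · 1.893) = 1.25 / 6.2544 = 0.1999
  r[V,V] = 1 (diagonal).

R is symmetric with unit diagonal. Assembling:

R = [[1, 0.1999],
 [0.1999, 1]]


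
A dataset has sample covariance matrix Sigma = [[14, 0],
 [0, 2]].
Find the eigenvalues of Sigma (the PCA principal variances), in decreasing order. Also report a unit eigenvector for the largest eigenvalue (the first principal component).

Step 1 — characteristic polynomial of 2×2 Sigma:
  det(Sigma - λI) = λ² - trace · λ + det = 0.
  trace = 14 + 2 = 16, det = 14·2 - (0)² = 28.
Step 2 — discriminant:
  Δ = trace² - 4·det = 256 - 112 = 144.
Step 3 — eigenvalues:
  λ = (trace ± √Δ)/2 = (16 ± 12)/2,
  λ_1 = 14,  λ_2 = 2.

Step 4 — unit eigenvector for λ_1: Sigma is diagonal, so its eigenvectors are the coordinate axes. λ_1 = 14 is the diagonal entry on the first coordinate axis, hence
  v_1 = (1, 0) (||v_1|| = 1).

λ_1 = 14,  λ_2 = 2;  v_1 ≈ (1, 0)


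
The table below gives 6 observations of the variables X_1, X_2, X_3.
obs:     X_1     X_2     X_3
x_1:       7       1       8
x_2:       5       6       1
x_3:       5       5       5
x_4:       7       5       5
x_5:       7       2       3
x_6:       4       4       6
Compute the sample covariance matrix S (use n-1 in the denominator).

Step 1 — column means:
  mean(X_1) = (7 + 5 + 5 + 7 + 7 + 4) / 6 = 35/6 = 5.8333
  mean(X_2) = (1 + 6 + 5 + 5 + 2 + 4) / 6 = 23/6 = 3.8333
  mean(X_3) = (8 + 1 + 5 + 5 + 3 + 6) / 6 = 28/6 = 4.6667

Step 2 — sample covariance S[i,j] = (1/(n-1)) · Σ_k (x_{k,i} - mean_i) · (x_{k,j} - mean_j), with n-1 = 5.
  S[X_1,X_1] = ((1.1667)·(1.1667) + (-0.8333)·(-0.8333) + (-0.8333)·(-0.8333) + (1.1667)·(1.1667) + (1.1667)·(1.1667) + (-1.8333)·(-1.8333)) / 5 = 8.8333/5 = 1.7667
  S[X_1,X_2] = ((1.1667)·(-2.8333) + (-0.8333)·(2.1667) + (-0.8333)·(1.1667) + (1.1667)·(1.1667) + (1.1667)·(-1.8333) + (-1.8333)·(0.1667)) / 5 = -7.1667/5 = -1.4333
  S[X_1,X_3] = ((1.1667)·(3.3333) + (-0.8333)·(-3.6667) + (-0.8333)·(0.3333) + (1.1667)·(0.3333) + (1.1667)·(-1.6667) + (-1.8333)·(1.3333)) / 5 = 2.6667/5 = 0.5333
  S[X_2,X_2] = ((-2.8333)·(-2.8333) + (2.1667)·(2.1667) + (1.1667)·(1.1667) + (1.1667)·(1.1667) + (-1.8333)·(-1.8333) + (0.1667)·(0.1667)) / 5 = 18.8333/5 = 3.7667
  S[X_2,X_3] = ((-2.8333)·(3.3333) + (2.1667)·(-3.6667) + (1.1667)·(0.3333) + (1.1667)·(0.3333) + (-1.8333)·(-1.6667) + (0.1667)·(1.3333)) / 5 = -13.3333/5 = -2.6667
  S[X_3,X_3] = ((3.3333)·(3.3333) + (-3.6667)·(-3.6667) + (0.3333)·(0.3333) + (0.3333)·(0.3333) + (-1.6667)·(-1.6667) + (1.3333)·(1.3333)) / 5 = 29.3333/5 = 5.8667

S is symmetric (S[j,i] = S[i,j]). Assembling:

S = [[1.7667, -1.4333, 0.5333],
 [-1.4333, 3.7667, -2.6667],
 [0.5333, -2.6667, 5.8667]]


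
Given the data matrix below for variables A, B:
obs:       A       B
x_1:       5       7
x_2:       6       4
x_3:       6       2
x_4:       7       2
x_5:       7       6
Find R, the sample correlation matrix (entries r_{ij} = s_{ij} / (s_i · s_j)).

Step 1 — column means:
  mean(A) = (5 + 6 + 6 + 7 + 7) / 5 = 31/5 = 6.2
  mean(B) = (7 + 4 + 2 + 2 + 6) / 5 = 21/5 = 4.2

Step 2 — sample variances and covariances s[i,j] = (1/(n-1)) · Σ_k (x_{k,i} - mean_i) · (x_{k,j} - mean_j), with n-1 = 4:
  s[A,A] = ((-1.2)·(-1.2) + (-0.2)·(-0.2) + (-0.2)·(-0.2) + (0.8)·(0.8) + (0.8)·(0.8)) / 4 = 2.8/4 = 0.7
  s[A,B] = ((-1.2)·(2.8) + (-0.2)·(-0.2) + (-0.2)·(-2.2) + (0.8)·(-2.2) + (0.8)·(1.8)) / 4 = -3.2/4 = -0.8
  s[B,B] = ((2.8)·(2.8) + (-0.2)·(-0.2) + (-2.2)·(-2.2) + (-2.2)·(-2.2) + (1.8)·(1.8)) / 4 = 20.8/4 = 5.2
  Sample standard deviations s_i = √(s[i,i]):
  s(A) = √(0.7) = 0.8367
  s(B) = √(5.2) = 2.2804

Step 3 — r_{ij} = s_{ij} / (s_i · s_j):
  r[A,A] = 1 (diagonal).
  r[A,B] = -0.8 / (0.8367 · 2.2804) = -0.8 / 1.9079 = -0.4193
  r[B,B] = 1 (diagonal).

R is symmetric with unit diagonal. Assembling:

R = [[1, -0.4193],
 [-0.4193, 1]]


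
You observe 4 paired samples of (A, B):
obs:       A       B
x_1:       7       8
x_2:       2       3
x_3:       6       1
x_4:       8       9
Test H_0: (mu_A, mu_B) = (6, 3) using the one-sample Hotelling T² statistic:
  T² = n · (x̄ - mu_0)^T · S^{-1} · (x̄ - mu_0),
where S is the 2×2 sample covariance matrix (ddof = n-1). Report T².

Step 1 — sample mean vector:
  mean(A) = (7 + 2 + 6 + 8) / 4 = 23/4 = 5.75
  mean(B) = (8 + 3 + 1 + 9) / 4 = 21/4 = 5.25
  x̄ = (5.75, 5.25),  deviation x̄ - mu_0 = (5.75, 5.25) - (6, 3) = (-0.25, 2.25).

Step 2 — sample covariance matrix, S[i,j] = (1/(n-1)) · Σ_k (x_{k,i} - mean_i) · (x_{k,j} - mean_j), divisor n-1 = 3:
  S[A,A] = ((1.25)·(1.25) + (-3.75)·(-3.75) + (0.25)·(0.25) + (2.25)·(2.25)) / 3 = 20.75/3 = 6.9167
  S[A,B] = ((1.25)·(2.75) + (-3.75)·(-2.25) + (0.25)·(-4.25) + (2.25)·(3.75)) / 3 = 19.25/3 = 6.4167
  S[B,B] = ((2.75)·(2.75) + (-2.25)·(-2.25) + (-4.25)·(-4.25) + (3.75)·(3.75)) / 3 = 44.75/3 = 14.9167
  S = [[6.9167, 6.4167],
 [6.4167, 14.9167]].

Step 3 — invert S. det(S) = 6.9167·14.9167 - (6.4167)² = 62.
  S^{-1} = (1/det) · [[d, -b], [-b, a]] = [[0.2406, -0.1035],
 [-0.1035, 0.1116]].

Step 4 — quadratic form (x̄ - mu_0)^T · S^{-1} · (x̄ - mu_0):
  S^{-1} · (x̄ - mu_0) = (-0.293, 0.2769),
  (x̄ - mu_0)^T · [...] = (-0.25)·(-0.293) + (2.25)·(0.2769) = 0.6962.

Step 5 — scale by n: T² = 4 · 0.6962 = 2.7849.

T² ≈ 2.7849


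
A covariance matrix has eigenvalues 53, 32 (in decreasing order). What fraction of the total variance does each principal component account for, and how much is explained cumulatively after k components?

Step 1 — total variance = trace(Sigma) = Σ λ_i = 53 + 32 = 85.

Step 2 — fraction explained by component i = λ_i / Σ λ:
  PC1: 53/85 = 0.6235
  PC2: 32/85 = 0.3765

Step 3 — cumulative fraction after k components = (λ_1 + ... + λ_k) / Σ λ:
  k = 1: 53/85 = 0.6235
  k = 2: (53 + 32)/85 = 85/85 = 1

Summary (fraction, with percent):

explained: PC1 0.6235 (62.35%), PC2 0.3765 (37.65%);  cumulative: 0.6235, 1


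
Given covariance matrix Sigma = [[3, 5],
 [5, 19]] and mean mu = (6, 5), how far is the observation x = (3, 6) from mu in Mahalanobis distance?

Step 1 — centre the observation: (x - mu) = (-3, 1).

Step 2 — invert Sigma. det(Sigma) = 3·19 - (5)² = 32.
  Sigma^{-1} = (1/det) · [[d, -b], [-b, a]] = [[0.5937, -0.1562],
 [-0.1562, 0.0937]].

Step 3 — form the quadratic (x - mu)^T · Sigma^{-1} · (x - mu):
  Sigma^{-1} · (x - mu) = (-1.9375, 0.5625).
  (x - mu)^T · [Sigma^{-1} · (x - mu)] = (-3)·(-1.9375) + (1)·(0.5625) = 6.375.

Step 4 — take square root: d = √(6.375) ≈ 2.5249.

d(x, mu) = √(6.375) ≈ 2.5249


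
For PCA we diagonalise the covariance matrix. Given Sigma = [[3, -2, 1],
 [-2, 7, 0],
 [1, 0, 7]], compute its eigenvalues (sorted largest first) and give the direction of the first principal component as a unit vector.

Step 1 — characteristic polynomial p(λ) = det(λI - Sigma) = λ³ - tr·λ² + c_1·λ - det, where tr = trace, c_1 = sum of the principal 2×2 minors, det = det(Sigma):
  tr = 3 + 7 + 7 = 17,
  c_1 = (3·7 - (-2)²) + (3·7 - (1)²) + (7·7 - (0)²) = 17 + 20 + 49 = 86,
  det = 3·(7·7 - (0)²) - (-2)·((-2)·7 - (0)·(1)) + (1)·((-2)·(0) - 7·(1)) = 3·(49) - (-2)·(-14) + (1)·(-7) = 112.
  So p(λ) = λ³ - 17λ² + 86λ - 112.
Step 2 — look for an integer root (rational root theorem: any rational root is an integer divisor of 112). Testing λ = 2:
  p(2) = 8 - 68 + 172 - 112 = 0  ✓
  Dividing out (λ - 2): p(λ) = (λ - 2)(λ² - 15λ + 56).
Step 3 — remaining eigenvalues from the quadratic λ² - 15λ + 56 = 0:
  Δ = 15² - 4·56 = 225 - 224 = 1,  λ = (15 ± √1)/2 = (15 ± 1)/2 = 8 or 7.
  Sorted: λ_1 = 8,  λ_2 = 7,  λ_3 = 2  (check: sum = 17 = tr ✓).

Step 4 — unit eigenvector for λ_1 = 8: v spans the null space of (Sigma - λ_1 I), whose rows are
  r_1 = (-5, -2, 1),  r_2 = (-2, -1, 0),  r_3 = (1, 0, -1).
  v is orthogonal to every row, so take v ∝ r_1 × r_2 = ((-2)·(0) - (1)·(-1), (1)·(-2) - (-5)·(0), (-5)·(-1) - (-2)·(-2)) = (1, -2, 1).
  Let u = (1, -2, 1).
  ||u|| = √((1)² + (-2)² + (1)²) = √(6) ≈ 2.4495,  v_1 = u/||u|| ≈ (0.4082, -0.8165, 0.4082) (||v_1|| = 1).

λ_1 = 8,  λ_2 = 7,  λ_3 = 2;  v_1 ≈ (0.4082, -0.8165, 0.4082)
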